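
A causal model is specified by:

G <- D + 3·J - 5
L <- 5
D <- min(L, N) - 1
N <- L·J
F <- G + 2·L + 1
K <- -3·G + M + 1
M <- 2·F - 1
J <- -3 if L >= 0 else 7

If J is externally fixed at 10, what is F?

40

Under do(J=10), the mechanism J <- -3 if L >= 0 else 7 is discarded; J is fixed at 10.
N = L·J  [with L=5, J=10]  = 50
D = min(L, N) - 1  [with L=5, N=50]  = 4
G = D + 3·J - 5  [with D=4, J=10]  = 29
F = G + 2·L + 1  [with G=29, L=5]  = 40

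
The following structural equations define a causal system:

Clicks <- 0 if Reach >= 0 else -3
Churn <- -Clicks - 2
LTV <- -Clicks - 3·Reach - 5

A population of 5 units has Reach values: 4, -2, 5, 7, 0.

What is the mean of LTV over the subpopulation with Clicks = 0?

-17

Observing Clicks=0 restricts to units where Clicks's equation naturally yields 0: Reach ∈ {4, 5, 7, 0}. In that subpopulation LTV = -17, -20, -26, -5, mean -17.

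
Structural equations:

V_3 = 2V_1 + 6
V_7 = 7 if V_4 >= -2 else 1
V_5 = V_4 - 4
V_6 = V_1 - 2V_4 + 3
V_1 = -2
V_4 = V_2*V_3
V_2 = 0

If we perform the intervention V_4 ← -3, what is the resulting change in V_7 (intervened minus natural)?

The intervention breaks the incoming arrows to V_4: V_4 = V_2*V_3 no longer applies, and V_4 = -3.
V_7 = 7 if V_4 >= -2 else 1  [with V_4=-3]  = 1
Without intervention: V_3 = 2V_1 + 6  [with V_1=-2]  = 2; V_4 = V_2*V_3  [with V_2=0, V_3=2]  = 0; V_7 = 7 if V_4 >= -2 else 1  [with V_4=0]  = 7.
Change = 1 − 7 = -6.

-6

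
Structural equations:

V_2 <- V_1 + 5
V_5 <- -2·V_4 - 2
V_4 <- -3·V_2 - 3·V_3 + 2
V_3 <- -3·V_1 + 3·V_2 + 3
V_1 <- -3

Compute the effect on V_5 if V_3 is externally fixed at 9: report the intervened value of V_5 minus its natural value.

do(V_3=9) replaces the equation V_3 <- -3·V_1 + 3·V_2 + 3 with the constant V_3 = 9.
V_2 = V_1 + 5  [with V_1=-3]  = 2
V_4 = -3·V_2 - 3·V_3 + 2  [with V_2=2, V_3=9]  = -31
V_5 = -2·V_4 - 2  [with V_4=-31]  = 60
Without intervention: V_2 = V_1 + 5  [with V_1=-3]  = 2; V_3 = -3·V_1 + 3·V_2 + 3  [with V_1=-3, V_2=2]  = 18; V_4 = -3·V_2 - 3·V_3 + 2  [with V_2=2, V_3=18]  = -58; V_5 = -2·V_4 - 2  [with V_4=-58]  = 114.
Change = 60 − 114 = -54.

-54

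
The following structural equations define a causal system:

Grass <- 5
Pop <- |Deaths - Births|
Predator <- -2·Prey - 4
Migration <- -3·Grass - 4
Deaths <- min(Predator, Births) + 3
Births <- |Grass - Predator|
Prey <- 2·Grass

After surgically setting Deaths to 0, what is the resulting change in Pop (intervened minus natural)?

Under do(Deaths=0), the mechanism Deaths <- min(Predator, Births) + 3 is discarded; Deaths is fixed at 0.
Prey = 2·Grass  [with Grass=5]  = 10
Predator = -2·Prey - 4  [with Prey=10]  = -24
Births = |Grass - Predator|  [with Grass=5, Predator=-24]  = 29
Pop = |Deaths - Births|  [with Deaths=0, Births=29]  = 29
Without intervention: Prey = 2·Grass  [with Grass=5]  = 10; Predator = -2·Prey - 4  [with Prey=10]  = -24; Births = |Grass - Predator|  [with Grass=5, Predator=-24]  = 29; Deaths = min(Predator, Births) + 3  [with Predator=-24, Births=29]  = -21; Pop = |Deaths - Births|  [with Deaths=-21, Births=29]  = 50.
Change = 29 − 50 = -21.

-21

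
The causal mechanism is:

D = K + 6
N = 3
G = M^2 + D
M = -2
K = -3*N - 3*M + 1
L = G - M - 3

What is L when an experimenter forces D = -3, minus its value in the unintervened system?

Under do(D=-3), the mechanism D = K + 6 is discarded; D is fixed at -3.
G = M^2 + D  [with M=-2, D=-3]  = 1
L = G - M - 3  [with G=1, M=-2]  = 0
Without intervention: K = -3*N - 3*M + 1  [with N=3, M=-2]  = -2; D = K + 6  [with K=-2]  = 4; G = M^2 + D  [with M=-2, D=4]  = 8; L = G - M - 3  [with G=8, M=-2]  = 7.
Change = 0 − 7 = -7.

-7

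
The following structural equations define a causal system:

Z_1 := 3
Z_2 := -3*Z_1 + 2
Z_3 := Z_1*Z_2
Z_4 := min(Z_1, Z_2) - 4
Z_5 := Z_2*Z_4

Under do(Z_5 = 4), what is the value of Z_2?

Under do(Z_5=4), the mechanism Z_5 := Z_2*Z_4 is discarded; Z_5 is fixed at 4.
No directed path runs from Z_5 to Z_2, so Z_2 keeps its natural value.
Z_2 = -3*Z_1 + 2  [with Z_1=3]  = -7

-7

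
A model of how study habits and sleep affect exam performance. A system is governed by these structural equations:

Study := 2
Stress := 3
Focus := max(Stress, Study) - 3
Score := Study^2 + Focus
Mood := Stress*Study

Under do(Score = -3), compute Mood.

6

Intervening sets Score = -3 and removes its equation (Score := Study^2 + Focus).
No directed path runs from Score to Mood, so Mood keeps its natural value.
Mood = Stress*Study  [with Stress=3, Study=2]  = 6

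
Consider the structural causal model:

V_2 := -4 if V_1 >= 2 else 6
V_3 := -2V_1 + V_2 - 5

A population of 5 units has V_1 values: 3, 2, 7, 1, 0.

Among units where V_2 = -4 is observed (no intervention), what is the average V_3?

E[V_3|V_2=-4] averages over only the 3 units with V_2=-4 (V_1 = 3, 2, 7): V_3 = -15, -13, -23, mean -17.

-17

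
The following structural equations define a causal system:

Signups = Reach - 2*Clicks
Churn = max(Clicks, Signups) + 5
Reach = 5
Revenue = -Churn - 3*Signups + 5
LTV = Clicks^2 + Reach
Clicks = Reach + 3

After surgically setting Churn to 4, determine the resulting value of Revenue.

Intervening sets Churn = 4 and removes its equation (Churn = max(Clicks, Signups) + 5).
Clicks = Reach + 3  [with Reach=5]  = 8
Signups = Reach - 2*Clicks  [with Reach=5, Clicks=8]  = -11
Revenue = -Churn - 3*Signups + 5  [with Churn=4, Signups=-11]  = 34

34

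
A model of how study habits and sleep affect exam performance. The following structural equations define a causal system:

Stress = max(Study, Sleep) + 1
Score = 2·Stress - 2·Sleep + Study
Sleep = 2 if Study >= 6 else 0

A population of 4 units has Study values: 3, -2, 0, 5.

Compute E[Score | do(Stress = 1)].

Under do(Stress=1), Stress's equation is replaced by Stress=1 for every unit. Per-unit Score: 5, 0, 2, 7. Mean = 3.5.

3.5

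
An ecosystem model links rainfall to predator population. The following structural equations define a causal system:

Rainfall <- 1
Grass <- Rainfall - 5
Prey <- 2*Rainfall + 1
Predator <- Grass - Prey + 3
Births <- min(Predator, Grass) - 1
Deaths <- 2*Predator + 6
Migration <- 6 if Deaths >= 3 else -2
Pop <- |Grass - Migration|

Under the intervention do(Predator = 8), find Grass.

-4

The intervention breaks the incoming arrows to Predator: Predator <- Grass - Prey + 3 no longer applies, and Predator = 8.
Since Grass is not a descendant of the intervened variable, it is unaffected.
Grass = Rainfall - 5  [with Rainfall=1]  = -4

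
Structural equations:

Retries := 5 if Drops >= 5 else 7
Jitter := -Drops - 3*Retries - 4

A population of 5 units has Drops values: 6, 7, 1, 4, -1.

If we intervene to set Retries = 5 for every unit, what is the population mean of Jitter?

Under do(Retries=5), Retries's equation is replaced by Retries=5 for every unit. Per-unit Jitter: -25, -26, -20, -23, -18. Mean = -22.4.

-22.4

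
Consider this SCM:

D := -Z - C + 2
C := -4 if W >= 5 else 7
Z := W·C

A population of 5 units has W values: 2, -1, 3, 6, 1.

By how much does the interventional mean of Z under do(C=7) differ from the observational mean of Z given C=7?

6.65

Every unit gets C=7 under the intervention. Z values become 14, -7, 21, 42, 7; E[Z|do(C=7)] = 15.4.
E[Z|C=7] averages over only the 4 units with C=7 (W = 2, -1, 3, 1): Z = 14, -7, 21, 7, mean 8.75.
Difference = 15.4 − 8.75 = 6.65.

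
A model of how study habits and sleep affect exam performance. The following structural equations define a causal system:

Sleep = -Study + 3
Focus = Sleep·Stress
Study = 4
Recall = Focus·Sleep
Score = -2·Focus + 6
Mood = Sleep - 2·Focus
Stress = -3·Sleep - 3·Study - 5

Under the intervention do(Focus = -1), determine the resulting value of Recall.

1

The intervention breaks the incoming arrows to Focus: Focus = Sleep·Stress no longer applies, and Focus = -1.
Sleep = -Study + 3  [with Study=4]  = -1
Recall = Focus·Sleep  [with Focus=-1, Sleep=-1]  = 1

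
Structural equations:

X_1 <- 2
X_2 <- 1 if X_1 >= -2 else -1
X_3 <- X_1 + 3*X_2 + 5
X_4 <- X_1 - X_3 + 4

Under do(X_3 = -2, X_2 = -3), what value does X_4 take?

The joint intervention fixes X_3 = -2, X_2 = -3, removing each variable's own equation.
X_4 = X_1 - X_3 + 4  [with X_1=2, X_3=-2]  = 8

8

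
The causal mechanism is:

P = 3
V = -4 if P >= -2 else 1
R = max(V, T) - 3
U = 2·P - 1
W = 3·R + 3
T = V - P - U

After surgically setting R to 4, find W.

15

The intervention breaks the incoming arrows to R: R = max(V, T) - 3 no longer applies, and R = 4.
W = 3·R + 3  [with R=4]  = 15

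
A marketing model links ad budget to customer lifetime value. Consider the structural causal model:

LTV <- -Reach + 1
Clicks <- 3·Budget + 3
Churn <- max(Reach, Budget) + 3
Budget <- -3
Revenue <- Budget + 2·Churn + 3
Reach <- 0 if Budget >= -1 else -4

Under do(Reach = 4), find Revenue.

14

do(Reach=4) replaces the equation Reach <- 0 if Budget >= -1 else -4 with the constant Reach = 4.
Churn = max(Reach, Budget) + 3  [with Reach=4, Budget=-3]  = 7
Revenue = Budget + 2·Churn + 3  [with Budget=-3, Churn=7]  = 14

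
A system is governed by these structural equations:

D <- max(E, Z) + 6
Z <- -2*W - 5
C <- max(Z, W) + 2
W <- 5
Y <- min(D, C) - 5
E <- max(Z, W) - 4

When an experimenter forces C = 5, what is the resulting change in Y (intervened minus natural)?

-2

The intervention breaks the incoming arrows to C: C <- max(Z, W) + 2 no longer applies, and C = 5.
Z = -2*W - 5  [with W=5]  = -15
E = max(Z, W) - 4  [with Z=-15, W=5]  = 1
D = max(E, Z) + 6  [with E=1, Z=-15]  = 7
Y = min(D, C) - 5  [with D=7, C=5]  = 0
Without intervention: Z = -2*W - 5  [with W=5]  = -15; E = max(Z, W) - 4  [with Z=-15, W=5]  = 1; D = max(E, Z) + 6  [with E=1, Z=-15]  = 7; C = max(Z, W) + 2  [with Z=-15, W=5]  = 7; Y = min(D, C) - 5  [with D=7, C=7]  = 2.
Change = 0 − 2 = -2.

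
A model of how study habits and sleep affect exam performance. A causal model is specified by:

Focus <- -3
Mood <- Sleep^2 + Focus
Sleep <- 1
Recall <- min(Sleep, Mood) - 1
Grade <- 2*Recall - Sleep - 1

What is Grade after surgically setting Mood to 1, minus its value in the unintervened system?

do(Mood=1) replaces the equation Mood <- Sleep^2 + Focus with the constant Mood = 1.
Recall = min(Sleep, Mood) - 1  [with Sleep=1, Mood=1]  = 0
Grade = 2*Recall - Sleep - 1  [with Recall=0, Sleep=1]  = -2
Without intervention: Mood = Sleep^2 + Focus  [with Sleep=1, Focus=-3]  = -2; Recall = min(Sleep, Mood) - 1  [with Sleep=1, Mood=-2]  = -3; Grade = 2*Recall - Sleep - 1  [with Recall=-3, Sleep=1]  = -8.
Change = -2 − (-8) = 6.

6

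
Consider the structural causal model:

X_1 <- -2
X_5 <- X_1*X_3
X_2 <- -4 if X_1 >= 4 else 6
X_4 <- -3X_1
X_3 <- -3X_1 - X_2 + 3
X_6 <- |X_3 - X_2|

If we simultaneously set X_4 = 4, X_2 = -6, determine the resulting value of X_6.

21

The joint intervention fixes X_4 = 4, X_2 = -6, removing each variable's own equation.
X_3 = -3X_1 - X_2 + 3  [with X_1=-2, X_2=-6]  = 15
X_6 = |X_3 - X_2|  [with X_3=15, X_2=-6]  = 21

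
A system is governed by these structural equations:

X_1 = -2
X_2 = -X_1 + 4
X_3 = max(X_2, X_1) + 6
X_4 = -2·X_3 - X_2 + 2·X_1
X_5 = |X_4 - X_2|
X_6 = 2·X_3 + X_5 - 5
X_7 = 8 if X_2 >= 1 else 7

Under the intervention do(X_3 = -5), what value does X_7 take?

The intervention breaks the incoming arrows to X_3: X_3 = max(X_2, X_1) + 6 no longer applies, and X_3 = -5.
X_7 is not downstream of the intervention, so its value is determined by the original equations.
X_2 = -X_1 + 4  [with X_1=-2]  = 6
X_7 = 8 if X_2 >= 1 else 7  [with X_2=6]  = 8

8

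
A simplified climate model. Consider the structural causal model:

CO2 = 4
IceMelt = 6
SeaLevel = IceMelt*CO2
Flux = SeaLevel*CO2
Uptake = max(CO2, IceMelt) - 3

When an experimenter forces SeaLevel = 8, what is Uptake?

do(SeaLevel=8) replaces the equation SeaLevel = IceMelt*CO2 with the constant SeaLevel = 8.
Uptake is not downstream of the intervention, so its value is determined by the original equations.
Uptake = max(CO2, IceMelt) - 3  [with CO2=4, IceMelt=6]  = 3

3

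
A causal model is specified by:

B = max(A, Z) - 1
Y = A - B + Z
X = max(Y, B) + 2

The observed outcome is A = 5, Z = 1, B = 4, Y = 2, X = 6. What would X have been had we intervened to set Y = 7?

Intervening sets Y = 7 and removes its equation (Y = A - B + Z).
B = max(A, Z) - 1  [with A=5, Z=1]  = 4
X = max(Y, B) + 2  [with Y=7, B=4]  = 9

9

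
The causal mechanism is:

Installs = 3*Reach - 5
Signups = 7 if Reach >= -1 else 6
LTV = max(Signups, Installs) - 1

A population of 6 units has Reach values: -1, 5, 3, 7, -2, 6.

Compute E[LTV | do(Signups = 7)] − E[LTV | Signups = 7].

Every unit gets Signups=7 under the intervention. LTV values become 6, 9, 6, 15, 6, 12; E[LTV|do(Signups=7)] = 9.
Conditioning on Signups=7 selects the 5 unit(s) with Reach ∈ {-1, 5, 3, 7, 6}. Their LTV values: 6, 9, 6, 15, 12. Mean = 9.6.
Difference = 9 − 9.6 = -0.6.

-0.6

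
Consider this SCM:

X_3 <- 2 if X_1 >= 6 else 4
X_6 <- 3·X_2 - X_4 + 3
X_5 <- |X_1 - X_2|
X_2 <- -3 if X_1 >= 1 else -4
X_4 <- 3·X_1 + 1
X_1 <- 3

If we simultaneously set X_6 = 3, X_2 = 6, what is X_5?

The joint intervention fixes X_6 = 3, X_2 = 6, removing each variable's own equation.
X_5 = |X_1 - X_2|  [with X_1=3, X_2=6]  = 3

3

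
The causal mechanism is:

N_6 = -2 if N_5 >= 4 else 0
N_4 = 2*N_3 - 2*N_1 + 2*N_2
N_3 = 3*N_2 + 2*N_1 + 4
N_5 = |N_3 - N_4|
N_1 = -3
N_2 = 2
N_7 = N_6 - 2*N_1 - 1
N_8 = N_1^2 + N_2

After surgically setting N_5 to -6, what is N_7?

Under do(N_5=-6), the mechanism N_5 = |N_3 - N_4| is discarded; N_5 is fixed at -6.
N_6 = -2 if N_5 >= 4 else 0  [with N_5=-6]  = 0
N_7 = N_6 - 2*N_1 - 1  [with N_6=0, N_1=-3]  = 5

5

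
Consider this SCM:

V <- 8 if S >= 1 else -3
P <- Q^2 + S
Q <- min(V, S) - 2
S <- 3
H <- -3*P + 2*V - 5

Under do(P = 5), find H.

-4

Intervening sets P = 5 and removes its equation (P <- Q^2 + S).
V = 8 if S >= 1 else -3  [with S=3]  = 8
H = -3*P + 2*V - 5  [with P=5, V=8]  = -4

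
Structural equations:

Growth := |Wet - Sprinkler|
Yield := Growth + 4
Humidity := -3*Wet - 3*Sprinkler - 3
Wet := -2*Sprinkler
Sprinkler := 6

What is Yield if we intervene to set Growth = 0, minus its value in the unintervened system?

-18

do(Growth=0) replaces the equation Growth := |Wet - Sprinkler| with the constant Growth = 0.
Yield = Growth + 4  [with Growth=0]  = 4
Without intervention: Wet = -2*Sprinkler  [with Sprinkler=6]  = -12; Growth = |Wet - Sprinkler|  [with Wet=-12, Sprinkler=6]  = 18; Yield = Growth + 4  [with Growth=18]  = 22.
Change = 4 − 22 = -18.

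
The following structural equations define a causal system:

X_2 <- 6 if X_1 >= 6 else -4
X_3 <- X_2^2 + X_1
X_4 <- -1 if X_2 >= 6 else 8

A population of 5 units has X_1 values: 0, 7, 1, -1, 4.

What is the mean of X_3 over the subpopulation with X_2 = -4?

Conditioning on X_2=-4 selects the 4 unit(s) with X_1 ∈ {0, 1, -1, 4}. Their X_3 values: 16, 17, 15, 20. Mean = 17.

17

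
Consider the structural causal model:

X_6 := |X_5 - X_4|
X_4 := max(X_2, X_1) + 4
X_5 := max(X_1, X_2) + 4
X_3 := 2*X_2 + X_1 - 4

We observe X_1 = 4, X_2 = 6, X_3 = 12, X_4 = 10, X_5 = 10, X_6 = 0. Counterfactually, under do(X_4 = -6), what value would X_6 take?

Under do(X_4=-6), the mechanism X_4 := max(X_2, X_1) + 4 is discarded; X_4 is fixed at -6.
X_5 = max(X_1, X_2) + 4  [with X_1=4, X_2=6]  = 10
X_6 = |X_5 - X_4|  [with X_5=10, X_4=-6]  = 16

16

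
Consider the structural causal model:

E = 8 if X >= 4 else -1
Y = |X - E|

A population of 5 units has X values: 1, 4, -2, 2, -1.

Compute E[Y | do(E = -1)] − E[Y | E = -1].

Under do(E=-1), E's equation is replaced by E=-1 for every unit. Per-unit Y: 2, 5, 1, 3, 0. Mean = 2.2.
Observing E=-1 restricts to units where E's equation naturally yields -1: X ∈ {1, -2, 2, -1}. In that subpopulation Y = 2, 1, 3, 0, mean 1.5.
Difference = 2.2 − 1.5 = 0.7.

0.7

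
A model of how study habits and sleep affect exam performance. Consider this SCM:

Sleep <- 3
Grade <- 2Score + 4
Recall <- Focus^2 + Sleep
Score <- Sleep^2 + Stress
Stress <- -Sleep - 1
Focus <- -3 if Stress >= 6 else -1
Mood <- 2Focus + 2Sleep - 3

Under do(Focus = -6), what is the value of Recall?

The intervention breaks the incoming arrows to Focus: Focus <- -3 if Stress >= 6 else -1 no longer applies, and Focus = -6.
Recall = Focus^2 + Sleep  [with Focus=-6, Sleep=3]  = 39

39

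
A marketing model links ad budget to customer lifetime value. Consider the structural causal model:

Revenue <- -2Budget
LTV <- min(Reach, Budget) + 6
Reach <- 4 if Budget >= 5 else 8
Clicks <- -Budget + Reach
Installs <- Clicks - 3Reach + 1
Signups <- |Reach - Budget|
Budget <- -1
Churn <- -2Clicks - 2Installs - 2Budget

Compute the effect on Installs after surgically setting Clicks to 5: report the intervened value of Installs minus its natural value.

-4

The intervention breaks the incoming arrows to Clicks: Clicks <- -Budget + Reach no longer applies, and Clicks = 5.
Reach = 4 if Budget >= 5 else 8  [with Budget=-1]  = 8
Installs = Clicks - 3Reach + 1  [with Clicks=5, Reach=8]  = -18
Without intervention: Reach = 4 if Budget >= 5 else 8  [with Budget=-1]  = 8; Clicks = -Budget + Reach  [with Budget=-1, Reach=8]  = 9; Installs = Clicks - 3Reach + 1  [with Clicks=9, Reach=8]  = -14.
Change = -18 − (-14) = -4.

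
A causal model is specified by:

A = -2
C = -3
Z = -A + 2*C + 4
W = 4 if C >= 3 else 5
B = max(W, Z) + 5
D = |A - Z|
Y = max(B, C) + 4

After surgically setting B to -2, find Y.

2

Under do(B=-2), the mechanism B = max(W, Z) + 5 is discarded; B is fixed at -2.
Y = max(B, C) + 4  [with B=-2, C=-3]  = 2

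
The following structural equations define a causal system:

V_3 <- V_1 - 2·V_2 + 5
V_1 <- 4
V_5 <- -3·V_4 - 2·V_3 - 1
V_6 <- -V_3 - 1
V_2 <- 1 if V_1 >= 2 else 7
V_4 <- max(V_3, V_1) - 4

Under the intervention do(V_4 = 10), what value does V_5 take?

Intervening sets V_4 = 10 and removes its equation (V_4 <- max(V_3, V_1) - 4).
V_2 = 1 if V_1 >= 2 else 7  [with V_1=4]  = 1
V_3 = V_1 - 2·V_2 + 5  [with V_1=4, V_2=1]  = 7
V_5 = -3·V_4 - 2·V_3 - 1  [with V_4=10, V_3=7]  = -45

-45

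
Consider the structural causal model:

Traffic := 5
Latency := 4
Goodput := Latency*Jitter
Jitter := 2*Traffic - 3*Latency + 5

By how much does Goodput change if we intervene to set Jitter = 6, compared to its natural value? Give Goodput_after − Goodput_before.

The intervention breaks the incoming arrows to Jitter: Jitter := 2*Traffic - 3*Latency + 5 no longer applies, and Jitter = 6.
Goodput = Latency*Jitter  [with Latency=4, Jitter=6]  = 24
Without intervention: Jitter = 2*Traffic - 3*Latency + 5  [with Traffic=5, Latency=4]  = 3; Goodput = Latency*Jitter  [with Latency=4, Jitter=3]  = 12.
Change = 24 − 12 = 12.

12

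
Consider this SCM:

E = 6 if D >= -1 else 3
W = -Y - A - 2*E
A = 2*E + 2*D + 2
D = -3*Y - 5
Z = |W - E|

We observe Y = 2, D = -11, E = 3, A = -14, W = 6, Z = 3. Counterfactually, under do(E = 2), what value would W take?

do(E=2) replaces the equation E = 6 if D >= -1 else 3 with the constant E = 2.
D = -3*Y - 5  [with Y=2]  = -11
A = 2*E + 2*D + 2  [with E=2, D=-11]  = -16
W = -Y - A - 2*E  [with Y=2, A=-16, E=2]  = 10

10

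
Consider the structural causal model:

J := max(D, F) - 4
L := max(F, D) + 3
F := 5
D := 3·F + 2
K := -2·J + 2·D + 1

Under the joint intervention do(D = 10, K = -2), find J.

6

Under do(D = 10, K = -2), each intervened variable's structural equation is replaced by its fixed value.
J = max(D, F) - 4  [with D=10, F=5]  = 6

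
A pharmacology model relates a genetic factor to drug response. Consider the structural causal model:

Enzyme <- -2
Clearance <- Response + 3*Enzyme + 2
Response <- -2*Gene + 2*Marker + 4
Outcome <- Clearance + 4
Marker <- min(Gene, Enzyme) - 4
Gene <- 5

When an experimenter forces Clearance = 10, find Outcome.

14

The intervention breaks the incoming arrows to Clearance: Clearance <- Response + 3*Enzyme + 2 no longer applies, and Clearance = 10.
Outcome = Clearance + 4  [with Clearance=10]  = 14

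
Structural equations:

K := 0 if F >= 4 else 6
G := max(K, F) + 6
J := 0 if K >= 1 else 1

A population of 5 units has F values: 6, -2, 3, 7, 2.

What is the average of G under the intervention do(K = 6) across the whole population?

Under do(K=6), K's equation is replaced by K=6 for every unit. Per-unit G: 12, 12, 12, 13, 12. Mean = 12.2.

12.2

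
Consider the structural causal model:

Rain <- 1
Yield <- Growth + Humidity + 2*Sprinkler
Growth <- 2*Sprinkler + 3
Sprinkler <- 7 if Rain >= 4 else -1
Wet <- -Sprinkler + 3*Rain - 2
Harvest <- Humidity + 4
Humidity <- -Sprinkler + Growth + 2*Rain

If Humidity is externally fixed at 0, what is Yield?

The intervention breaks the incoming arrows to Humidity: Humidity <- -Sprinkler + Growth + 2*Rain no longer applies, and Humidity = 0.
Sprinkler = 7 if Rain >= 4 else -1  [with Rain=1]  = -1
Growth = 2*Sprinkler + 3  [with Sprinkler=-1]  = 1
Yield = Growth + Humidity + 2*Sprinkler  [with Growth=1, Humidity=0, Sprinkler=-1]  = -1

-1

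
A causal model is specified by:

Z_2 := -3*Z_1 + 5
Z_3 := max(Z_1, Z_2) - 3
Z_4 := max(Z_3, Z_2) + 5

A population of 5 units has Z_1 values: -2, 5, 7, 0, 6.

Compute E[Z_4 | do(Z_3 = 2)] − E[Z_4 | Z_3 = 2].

0.9

do(Z_3=2) breaks Z_3's dependence on Z_1. With Z_3=2 fixed, Z_4 across the units is 16, 7, 7, 10, 7, mean 9.4.
E[Z_4|Z_3=2] averages over only the 2 units with Z_3=2 (Z_1 = 5, 0): Z_4 = 7, 10, mean 8.5.
Difference = 9.4 − 8.5 = 0.9.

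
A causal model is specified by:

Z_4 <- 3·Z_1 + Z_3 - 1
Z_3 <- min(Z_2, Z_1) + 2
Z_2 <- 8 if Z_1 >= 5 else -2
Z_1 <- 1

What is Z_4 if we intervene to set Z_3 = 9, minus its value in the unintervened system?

9

The intervention breaks the incoming arrows to Z_3: Z_3 <- min(Z_2, Z_1) + 2 no longer applies, and Z_3 = 9.
Z_4 = 3·Z_1 + Z_3 - 1  [with Z_1=1, Z_3=9]  = 11
Without intervention: Z_2 = 8 if Z_1 >= 5 else -2  [with Z_1=1]  = -2; Z_3 = min(Z_2, Z_1) + 2  [with Z_2=-2, Z_1=1]  = 0; Z_4 = 3·Z_1 + Z_3 - 1  [with Z_1=1, Z_3=0]  = 2.
Change = 11 − 2 = 9.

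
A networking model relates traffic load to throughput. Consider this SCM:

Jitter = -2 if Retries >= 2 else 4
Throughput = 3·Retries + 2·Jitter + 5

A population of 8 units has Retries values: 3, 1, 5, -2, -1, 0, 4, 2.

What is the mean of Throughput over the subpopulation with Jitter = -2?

11.5

Observing Jitter=-2 restricts to units where Jitter's equation naturally yields -2: Retries ∈ {3, 5, 4, 2}. In that subpopulation Throughput = 10, 16, 13, 7, mean 11.5.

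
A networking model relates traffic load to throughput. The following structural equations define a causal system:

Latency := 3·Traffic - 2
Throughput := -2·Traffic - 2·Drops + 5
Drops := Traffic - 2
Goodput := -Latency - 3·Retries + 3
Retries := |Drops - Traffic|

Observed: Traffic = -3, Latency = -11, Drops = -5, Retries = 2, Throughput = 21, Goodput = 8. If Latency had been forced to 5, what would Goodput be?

-8

Under do(Latency=5), the mechanism Latency := 3·Traffic - 2 is discarded; Latency is fixed at 5.
Drops = Traffic - 2  [with Traffic=-3]  = -5
Retries = |Drops - Traffic|  [with Drops=-5, Traffic=-3]  = 2
Goodput = -Latency - 3·Retries + 3  [with Latency=5, Retries=2]  = -8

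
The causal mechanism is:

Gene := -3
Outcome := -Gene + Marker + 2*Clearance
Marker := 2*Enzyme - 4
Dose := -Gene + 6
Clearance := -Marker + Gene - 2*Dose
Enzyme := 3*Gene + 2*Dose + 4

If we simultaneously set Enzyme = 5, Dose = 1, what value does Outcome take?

Setting Enzyme = 5, Dose = 1 by intervention discards those variables' equations.
Marker = 2*Enzyme - 4  [with Enzyme=5]  = 6
Clearance = -Marker + Gene - 2*Dose  [with Marker=6, Gene=-3, Dose=1]  = -11
Outcome = -Gene + Marker + 2*Clearance  [with Gene=-3, Marker=6, Clearance=-11]  = -13

-13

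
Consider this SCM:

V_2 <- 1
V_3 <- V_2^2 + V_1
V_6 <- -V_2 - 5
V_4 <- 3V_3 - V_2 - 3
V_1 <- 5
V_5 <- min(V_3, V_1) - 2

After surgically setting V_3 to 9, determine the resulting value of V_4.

The intervention breaks the incoming arrows to V_3: V_3 <- V_2^2 + V_1 no longer applies, and V_3 = 9.
V_4 = 3V_3 - V_2 - 3  [with V_3=9, V_2=1]  = 23

23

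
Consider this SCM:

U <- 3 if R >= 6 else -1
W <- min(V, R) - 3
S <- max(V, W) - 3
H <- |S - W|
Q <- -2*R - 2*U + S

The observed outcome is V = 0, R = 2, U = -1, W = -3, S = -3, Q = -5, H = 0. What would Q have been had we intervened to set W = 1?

Under do(W=1), the mechanism W <- min(V, R) - 3 is discarded; W is fixed at 1.
U = 3 if R >= 6 else -1  [with R=2]  = -1
S = max(V, W) - 3  [with V=0, W=1]  = -2
Q = -2*R - 2*U + S  [with R=2, U=-1, S=-2]  = -4

-4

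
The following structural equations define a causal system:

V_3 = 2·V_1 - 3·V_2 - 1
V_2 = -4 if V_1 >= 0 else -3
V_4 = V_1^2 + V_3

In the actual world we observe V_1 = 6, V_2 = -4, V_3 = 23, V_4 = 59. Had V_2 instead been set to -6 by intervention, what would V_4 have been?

65

Under do(V_2=-6), the mechanism V_2 = -4 if V_1 >= 0 else -3 is discarded; V_2 is fixed at -6.
V_3 = 2·V_1 - 3·V_2 - 1  [with V_1=6, V_2=-6]  = 29
V_4 = V_1^2 + V_3  [with V_1=6, V_3=29]  = 65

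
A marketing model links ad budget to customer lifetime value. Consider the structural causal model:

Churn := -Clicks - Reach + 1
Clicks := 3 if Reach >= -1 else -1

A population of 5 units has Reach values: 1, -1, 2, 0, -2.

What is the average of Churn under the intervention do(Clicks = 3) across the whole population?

do(Clicks=3) breaks Clicks's dependence on Reach. With Clicks=3 fixed, Churn across the units is -3, -1, -4, -2, 0, mean -2.

-2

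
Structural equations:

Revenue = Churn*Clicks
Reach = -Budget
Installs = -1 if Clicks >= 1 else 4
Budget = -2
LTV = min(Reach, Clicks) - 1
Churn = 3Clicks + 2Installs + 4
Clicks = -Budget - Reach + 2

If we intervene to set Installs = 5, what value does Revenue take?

Under do(Installs=5), the mechanism Installs = -1 if Clicks >= 1 else 4 is discarded; Installs is fixed at 5.
Reach = -Budget  [with Budget=-2]  = 2
Clicks = -Budget - Reach + 2  [with Budget=-2, Reach=2]  = 2
Churn = 3Clicks + 2Installs + 4  [with Clicks=2, Installs=5]  = 20
Revenue = Churn*Clicks  [with Churn=20, Clicks=2]  = 40

40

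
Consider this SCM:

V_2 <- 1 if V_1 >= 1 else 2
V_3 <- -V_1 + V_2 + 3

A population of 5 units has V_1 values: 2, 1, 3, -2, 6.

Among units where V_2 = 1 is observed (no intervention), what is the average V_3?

Conditioning on V_2=1 selects the 4 unit(s) with V_1 ∈ {2, 1, 3, 6}. Their V_3 values: 2, 3, 1, -2. Mean = 1.

1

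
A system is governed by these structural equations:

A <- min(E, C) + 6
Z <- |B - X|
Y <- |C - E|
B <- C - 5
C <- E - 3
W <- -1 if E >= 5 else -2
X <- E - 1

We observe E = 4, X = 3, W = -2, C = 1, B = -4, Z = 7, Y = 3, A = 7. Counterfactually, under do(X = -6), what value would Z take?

2

Under do(X=-6), the mechanism X <- E - 1 is discarded; X is fixed at -6.
C = E - 3  [with E=4]  = 1
B = C - 5  [with C=1]  = -4
Z = |B - X|  [with B=-4, X=-6]  = 2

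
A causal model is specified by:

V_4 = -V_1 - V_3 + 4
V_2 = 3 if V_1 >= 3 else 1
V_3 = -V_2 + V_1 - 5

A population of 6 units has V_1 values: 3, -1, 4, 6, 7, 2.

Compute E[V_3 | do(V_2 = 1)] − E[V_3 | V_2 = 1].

3

Every unit gets V_2=1 under the intervention. V_3 values become -3, -7, -2, 0, 1, -4; E[V_3|do(V_2=1)] = -2.5.
Conditioning on V_2=1 selects the 2 unit(s) with V_1 ∈ {-1, 2}. Their V_3 values: -7, -4. Mean = -5.5.
Difference = -2.5 − (-5.5) = 3.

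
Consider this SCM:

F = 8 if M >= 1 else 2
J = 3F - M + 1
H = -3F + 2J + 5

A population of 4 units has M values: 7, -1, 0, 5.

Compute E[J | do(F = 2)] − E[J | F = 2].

Under do(F=2), F's equation is replaced by F=2 for every unit. Per-unit J: 0, 8, 7, 2. Mean = 4.25.
E[J|F=2] averages over only the 2 units with F=2 (M = -1, 0): J = 8, 7, mean 7.5.
Difference = 4.25 − 7.5 = -3.25.

-3.25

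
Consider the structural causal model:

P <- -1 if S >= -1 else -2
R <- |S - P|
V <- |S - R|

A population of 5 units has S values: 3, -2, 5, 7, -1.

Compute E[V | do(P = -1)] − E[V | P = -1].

0.4

do(P=-1) breaks P's dependence on S. With P=-1 fixed, V across the units is 1, 3, 1, 1, 1, mean 1.4.
Observing P=-1 restricts to units where P's equation naturally yields -1: S ∈ {3, 5, 7, -1}. In that subpopulation V = 1, 1, 1, 1, mean 1.
Difference = 1.4 − 1 = 0.4.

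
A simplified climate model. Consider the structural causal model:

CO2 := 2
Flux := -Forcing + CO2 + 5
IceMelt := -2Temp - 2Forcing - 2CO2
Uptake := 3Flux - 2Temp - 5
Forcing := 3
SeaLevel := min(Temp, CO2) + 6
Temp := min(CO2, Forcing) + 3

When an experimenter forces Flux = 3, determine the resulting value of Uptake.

Intervening sets Flux = 3 and removes its equation (Flux := -Forcing + CO2 + 5).
Temp = min(CO2, Forcing) + 3  [with CO2=2, Forcing=3]  = 5
Uptake = 3Flux - 2Temp - 5  [with Flux=3, Temp=5]  = -6

-6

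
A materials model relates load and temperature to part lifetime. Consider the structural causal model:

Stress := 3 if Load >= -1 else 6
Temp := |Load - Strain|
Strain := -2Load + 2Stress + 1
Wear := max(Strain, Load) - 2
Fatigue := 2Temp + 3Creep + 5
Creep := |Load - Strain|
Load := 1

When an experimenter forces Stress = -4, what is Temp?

Under do(Stress=-4), the mechanism Stress := 3 if Load >= -1 else 6 is discarded; Stress is fixed at -4.
Strain = -2Load + 2Stress + 1  [with Load=1, Stress=-4]  = -9
Temp = |Load - Strain|  [with Load=1, Strain=-9]  = 10

10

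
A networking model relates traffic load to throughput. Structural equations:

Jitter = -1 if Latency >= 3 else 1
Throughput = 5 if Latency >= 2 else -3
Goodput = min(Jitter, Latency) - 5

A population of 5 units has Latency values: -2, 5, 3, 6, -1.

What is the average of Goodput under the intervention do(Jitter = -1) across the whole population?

-6.2

do(Jitter=-1) breaks Jitter's dependence on Latency. With Jitter=-1 fixed, Goodput across the units is -7, -6, -6, -6, -6, mean -6.2.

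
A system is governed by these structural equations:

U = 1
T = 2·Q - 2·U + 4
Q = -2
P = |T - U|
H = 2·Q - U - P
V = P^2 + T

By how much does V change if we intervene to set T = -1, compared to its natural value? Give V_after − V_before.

do(T=-1) replaces the equation T = 2·Q - 2·U + 4 with the constant T = -1.
P = |T - U|  [with T=-1, U=1]  = 2
V = P^2 + T  [with P=2, T=-1]  = 3
Without intervention: T = 2·Q - 2·U + 4  [with Q=-2, U=1]  = -2; P = |T - U|  [with T=-2, U=1]  = 3; V = P^2 + T  [with P=3, T=-2]  = 7.
Change = 3 − 7 = -4.

-4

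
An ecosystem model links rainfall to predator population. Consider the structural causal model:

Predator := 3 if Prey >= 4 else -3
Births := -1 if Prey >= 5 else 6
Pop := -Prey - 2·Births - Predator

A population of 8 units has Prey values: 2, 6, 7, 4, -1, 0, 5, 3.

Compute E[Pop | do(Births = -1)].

-1.25

The intervention sets Births=-1 in all 8 units regardless of Prey. Recomputing Pop per unit gives 3, -7, -8, -5, 6, 5, -6, 2; average -1.25.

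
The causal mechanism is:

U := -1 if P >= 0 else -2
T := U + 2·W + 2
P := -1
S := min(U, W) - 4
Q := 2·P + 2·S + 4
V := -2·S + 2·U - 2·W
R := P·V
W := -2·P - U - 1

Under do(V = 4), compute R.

do(V=4) replaces the equation V := -2·S + 2·U - 2·W with the constant V = 4.
R = P·V  [with P=-1, V=4]  = -4

-4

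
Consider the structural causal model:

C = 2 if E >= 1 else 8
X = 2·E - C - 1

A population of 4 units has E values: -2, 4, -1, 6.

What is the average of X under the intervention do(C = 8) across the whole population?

-5.5

do(C=8) breaks C's dependence on E. With C=8 fixed, X across the units is -13, -1, -11, 3, mean -5.5.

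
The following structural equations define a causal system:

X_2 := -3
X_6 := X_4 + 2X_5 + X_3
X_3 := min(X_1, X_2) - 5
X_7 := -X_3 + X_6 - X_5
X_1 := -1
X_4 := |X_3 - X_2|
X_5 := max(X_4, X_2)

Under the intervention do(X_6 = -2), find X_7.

1

Intervening sets X_6 = -2 and removes its equation (X_6 := X_4 + 2X_5 + X_3).
X_3 = min(X_1, X_2) - 5  [with X_1=-1, X_2=-3]  = -8
X_4 = |X_3 - X_2|  [with X_3=-8, X_2=-3]  = 5
X_5 = max(X_4, X_2)  [with X_4=5, X_2=-3]  = 5
X_7 = -X_3 + X_6 - X_5  [with X_3=-8, X_6=-2, X_5=5]  = 1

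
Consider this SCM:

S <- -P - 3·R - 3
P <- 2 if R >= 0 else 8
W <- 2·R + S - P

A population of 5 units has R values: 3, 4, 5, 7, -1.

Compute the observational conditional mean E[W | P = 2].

-11.75

Conditioning on P=2 selects the 4 unit(s) with R ∈ {3, 4, 5, 7}. Their W values: -10, -11, -12, -14. Mean = -11.75.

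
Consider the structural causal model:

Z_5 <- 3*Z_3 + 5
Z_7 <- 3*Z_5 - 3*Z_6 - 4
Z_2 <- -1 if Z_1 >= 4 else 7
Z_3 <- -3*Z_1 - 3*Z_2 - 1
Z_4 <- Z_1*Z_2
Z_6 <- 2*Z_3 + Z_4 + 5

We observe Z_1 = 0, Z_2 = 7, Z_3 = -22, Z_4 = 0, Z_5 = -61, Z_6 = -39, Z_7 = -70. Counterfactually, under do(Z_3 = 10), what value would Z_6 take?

25

The intervention breaks the incoming arrows to Z_3: Z_3 <- -3*Z_1 - 3*Z_2 - 1 no longer applies, and Z_3 = 10.
Z_2 = -1 if Z_1 >= 4 else 7  [with Z_1=0]  = 7
Z_4 = Z_1*Z_2  [with Z_1=0, Z_2=7]  = 0
Z_6 = 2*Z_3 + Z_4 + 5  [with Z_3=10, Z_4=0]  = 25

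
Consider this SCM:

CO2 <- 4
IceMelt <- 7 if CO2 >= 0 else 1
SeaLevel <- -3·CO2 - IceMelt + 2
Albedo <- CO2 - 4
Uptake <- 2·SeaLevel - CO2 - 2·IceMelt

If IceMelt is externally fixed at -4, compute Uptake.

-8

do(IceMelt=-4) replaces the equation IceMelt <- 7 if CO2 >= 0 else 1 with the constant IceMelt = -4.
SeaLevel = -3·CO2 - IceMelt + 2  [with CO2=4, IceMelt=-4]  = -6
Uptake = 2·SeaLevel - CO2 - 2·IceMelt  [with SeaLevel=-6, CO2=4, IceMelt=-4]  = -8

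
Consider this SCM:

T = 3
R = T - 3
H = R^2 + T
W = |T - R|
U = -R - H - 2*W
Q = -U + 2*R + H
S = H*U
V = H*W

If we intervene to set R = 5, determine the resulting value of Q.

75

Under do(R=5), the mechanism R = T - 3 is discarded; R is fixed at 5.
H = R^2 + T  [with R=5, T=3]  = 28
W = |T - R|  [with T=3, R=5]  = 2
U = -R - H - 2*W  [with R=5, H=28, W=2]  = -37
Q = -U + 2*R + H  [with U=-37, R=5, H=28]  = 75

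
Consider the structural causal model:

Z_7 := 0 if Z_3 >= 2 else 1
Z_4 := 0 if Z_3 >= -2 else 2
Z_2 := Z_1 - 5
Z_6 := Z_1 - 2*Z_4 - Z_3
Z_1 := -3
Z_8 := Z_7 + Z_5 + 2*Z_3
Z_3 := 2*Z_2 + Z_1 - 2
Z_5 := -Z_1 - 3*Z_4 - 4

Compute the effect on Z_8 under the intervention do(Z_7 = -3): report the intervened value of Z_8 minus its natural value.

-4

do(Z_7=-3) replaces the equation Z_7 := 0 if Z_3 >= 2 else 1 with the constant Z_7 = -3.
Z_2 = Z_1 - 5  [with Z_1=-3]  = -8
Z_3 = 2*Z_2 + Z_1 - 2  [with Z_2=-8, Z_1=-3]  = -21
Z_4 = 0 if Z_3 >= -2 else 2  [with Z_3=-21]  = 2
Z_5 = -Z_1 - 3*Z_4 - 4  [with Z_1=-3, Z_4=2]  = -7
Z_8 = Z_7 + Z_5 + 2*Z_3  [with Z_7=-3, Z_5=-7, Z_3=-21]  = -52
Without intervention: Z_2 = Z_1 - 5  [with Z_1=-3]  = -8; Z_3 = 2*Z_2 + Z_1 - 2  [with Z_2=-8, Z_1=-3]  = -21; Z_4 = 0 if Z_3 >= -2 else 2  [with Z_3=-21]  = 2; Z_5 = -Z_1 - 3*Z_4 - 4  [with Z_1=-3, Z_4=2]  = -7; Z_7 = 0 if Z_3 >= 2 else 1  [with Z_3=-21]  = 1; Z_8 = Z_7 + Z_5 + 2*Z_3  [with Z_7=1, Z_5=-7, Z_3=-21]  = -48.
Change = -52 − (-48) = -4.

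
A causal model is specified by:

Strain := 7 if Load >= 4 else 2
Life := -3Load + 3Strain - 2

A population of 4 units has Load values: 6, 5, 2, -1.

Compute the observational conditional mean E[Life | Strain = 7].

Conditioning on Strain=7 selects the 2 unit(s) with Load ∈ {6, 5}. Their Life values: 1, 4. Mean = 2.5.

2.5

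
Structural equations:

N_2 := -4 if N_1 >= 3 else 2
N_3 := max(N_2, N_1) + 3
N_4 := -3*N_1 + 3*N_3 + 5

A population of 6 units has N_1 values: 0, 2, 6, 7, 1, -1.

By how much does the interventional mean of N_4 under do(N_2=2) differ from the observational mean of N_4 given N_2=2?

The intervention sets N_2=2 in all 6 units regardless of N_1. Recomputing N_4 per unit gives 20, 14, 14, 14, 17, 23; average 17.
Conditioning on N_2=2 selects the 4 unit(s) with N_1 ∈ {0, 2, 1, -1}. Their N_4 values: 20, 14, 17, 23. Mean = 18.5.
Difference = 17 − 18.5 = -1.5.

-1.5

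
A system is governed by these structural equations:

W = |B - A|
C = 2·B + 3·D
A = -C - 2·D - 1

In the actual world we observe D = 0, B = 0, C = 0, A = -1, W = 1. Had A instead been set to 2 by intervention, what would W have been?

Intervening sets A = 2 and removes its equation (A = -C - 2·D - 1).
W = |B - A|  [with B=0, A=2]  = 2

2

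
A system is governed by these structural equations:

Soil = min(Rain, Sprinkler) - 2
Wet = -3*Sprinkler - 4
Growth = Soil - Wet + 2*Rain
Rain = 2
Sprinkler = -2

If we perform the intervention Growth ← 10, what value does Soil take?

do(Growth=10) replaces the equation Growth = Soil - Wet + 2*Rain with the constant Growth = 10.
Soil is not downstream of the intervention, so its value is determined by the original equations.
Soil = min(Rain, Sprinkler) - 2  [with Rain=2, Sprinkler=-2]  = -4

-4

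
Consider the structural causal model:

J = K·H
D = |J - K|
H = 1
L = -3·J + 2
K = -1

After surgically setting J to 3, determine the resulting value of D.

4

do(J=3) replaces the equation J = K·H with the constant J = 3.
D = |J - K|  [with J=3, K=-1]  = 4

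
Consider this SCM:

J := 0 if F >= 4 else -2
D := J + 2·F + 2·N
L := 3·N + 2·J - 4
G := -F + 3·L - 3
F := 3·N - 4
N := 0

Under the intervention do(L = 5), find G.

16

Intervening sets L = 5 and removes its equation (L := 3·N + 2·J - 4).
F = 3·N - 4  [with N=0]  = -4
G = -F + 3·L - 3  [with F=-4, L=5]  = 16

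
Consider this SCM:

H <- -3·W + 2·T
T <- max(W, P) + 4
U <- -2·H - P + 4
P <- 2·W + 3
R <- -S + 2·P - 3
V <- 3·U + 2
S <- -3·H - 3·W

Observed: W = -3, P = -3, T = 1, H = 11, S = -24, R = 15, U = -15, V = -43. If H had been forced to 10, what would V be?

do(H=10) replaces the equation H <- -3·W + 2·T with the constant H = 10.
P = 2·W + 3  [with W=-3]  = -3
U = -2·H - P + 4  [with H=10, P=-3]  = -13
V = 3·U + 2  [with U=-13]  = -37

-37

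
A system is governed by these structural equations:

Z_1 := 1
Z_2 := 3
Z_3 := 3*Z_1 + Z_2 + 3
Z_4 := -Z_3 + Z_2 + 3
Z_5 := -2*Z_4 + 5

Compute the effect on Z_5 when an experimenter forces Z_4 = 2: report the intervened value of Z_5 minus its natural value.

-10

Intervening sets Z_4 = 2 and removes its equation (Z_4 := -Z_3 + Z_2 + 3).
Z_5 = -2*Z_4 + 5  [with Z_4=2]  = 1
Without intervention: Z_3 = 3*Z_1 + Z_2 + 3  [with Z_1=1, Z_2=3]  = 9; Z_4 = -Z_3 + Z_2 + 3  [with Z_3=9, Z_2=3]  = -3; Z_5 = -2*Z_4 + 5  [with Z_4=-3]  = 11.
Change = 1 − 11 = -10.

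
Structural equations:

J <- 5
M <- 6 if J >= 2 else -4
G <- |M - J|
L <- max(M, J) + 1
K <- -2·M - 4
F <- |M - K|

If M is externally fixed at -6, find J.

Under do(M=-6), the mechanism M <- 6 if J >= 2 else -4 is discarded; M is fixed at -6.
J is not downstream of the intervention, so its value is determined by the original equations.

5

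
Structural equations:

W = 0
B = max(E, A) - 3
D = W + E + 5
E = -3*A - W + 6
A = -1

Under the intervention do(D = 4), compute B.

6

Intervening sets D = 4 and removes its equation (D = W + E + 5).
No directed path runs from D to B, so B keeps its natural value.
E = -3*A - W + 6  [with A=-1, W=0]  = 9
B = max(E, A) - 3  [with E=9, A=-1]  = 6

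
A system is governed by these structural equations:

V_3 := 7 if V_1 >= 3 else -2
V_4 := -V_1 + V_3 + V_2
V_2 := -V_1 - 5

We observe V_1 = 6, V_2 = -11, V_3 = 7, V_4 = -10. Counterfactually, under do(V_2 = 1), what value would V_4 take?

2

Under do(V_2=1), the mechanism V_2 := -V_1 - 5 is discarded; V_2 is fixed at 1.
V_3 = 7 if V_1 >= 3 else -2  [with V_1=6]  = 7
V_4 = -V_1 + V_3 + V_2  [with V_1=6, V_3=7, V_2=1]  = 2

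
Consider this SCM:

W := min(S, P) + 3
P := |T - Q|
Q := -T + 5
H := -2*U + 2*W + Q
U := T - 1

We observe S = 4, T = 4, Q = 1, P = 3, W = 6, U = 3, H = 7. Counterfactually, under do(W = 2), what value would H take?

Under do(W=2), the mechanism W := min(S, P) + 3 is discarded; W is fixed at 2.
Q = -T + 5  [with T=4]  = 1
U = T - 1  [with T=4]  = 3
H = -2*U + 2*W + Q  [with U=3, W=2, Q=1]  = -1

-1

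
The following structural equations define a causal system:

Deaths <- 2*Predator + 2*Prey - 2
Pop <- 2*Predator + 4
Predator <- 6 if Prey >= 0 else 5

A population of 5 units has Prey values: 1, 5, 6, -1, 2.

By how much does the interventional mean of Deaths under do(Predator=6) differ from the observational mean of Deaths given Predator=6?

-1.8

The intervention sets Predator=6 in all 5 units regardless of Prey. Recomputing Deaths per unit gives 12, 20, 22, 8, 14; average 15.2.
E[Deaths|Predator=6] averages over only the 4 units with Predator=6 (Prey = 1, 5, 6, 2): Deaths = 12, 20, 22, 14, mean 17.
Difference = 15.2 − 17 = -1.8.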